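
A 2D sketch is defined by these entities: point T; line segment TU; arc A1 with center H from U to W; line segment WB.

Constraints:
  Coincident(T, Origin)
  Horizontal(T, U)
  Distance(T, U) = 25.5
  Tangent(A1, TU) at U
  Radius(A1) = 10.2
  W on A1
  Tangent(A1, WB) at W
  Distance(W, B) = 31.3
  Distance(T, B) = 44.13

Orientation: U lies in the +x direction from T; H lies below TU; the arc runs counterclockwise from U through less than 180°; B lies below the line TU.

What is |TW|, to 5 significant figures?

18.361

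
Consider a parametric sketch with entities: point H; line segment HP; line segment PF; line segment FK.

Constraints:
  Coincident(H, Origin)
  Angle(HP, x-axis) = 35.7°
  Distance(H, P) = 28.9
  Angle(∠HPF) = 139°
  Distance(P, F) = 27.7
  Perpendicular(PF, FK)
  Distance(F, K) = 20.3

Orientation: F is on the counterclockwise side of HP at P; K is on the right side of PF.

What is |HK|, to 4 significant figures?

63.19

H is at the origin; HP runs at 35.7° with length 28.9, so P = 28.9·(cos 35.7°, sin 35.7°) = (23.47, 16.86). ∠HPF = 139.0°, so PF runs at 35.7° + (180° − 139.0°) = 76.70° from the x-axis; with |PF| = 27.7, F = P + 27.7·(cos 76.70°, sin 76.70°) = (29.84, 43.82). The perpendicularity gives FK at right angles to PF; with |FK| = 20.3 on the right of PF, K = F + 20.3·(0.9732, -0.2300) = (49.60, 39.15). Then |HK| = |K − H| = 63.19.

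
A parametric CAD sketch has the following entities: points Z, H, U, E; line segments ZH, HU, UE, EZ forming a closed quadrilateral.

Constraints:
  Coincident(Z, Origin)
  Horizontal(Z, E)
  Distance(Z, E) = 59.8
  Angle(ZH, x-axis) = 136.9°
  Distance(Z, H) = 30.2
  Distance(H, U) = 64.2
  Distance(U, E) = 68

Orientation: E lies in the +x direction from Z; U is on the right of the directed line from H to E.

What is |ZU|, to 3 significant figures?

38.4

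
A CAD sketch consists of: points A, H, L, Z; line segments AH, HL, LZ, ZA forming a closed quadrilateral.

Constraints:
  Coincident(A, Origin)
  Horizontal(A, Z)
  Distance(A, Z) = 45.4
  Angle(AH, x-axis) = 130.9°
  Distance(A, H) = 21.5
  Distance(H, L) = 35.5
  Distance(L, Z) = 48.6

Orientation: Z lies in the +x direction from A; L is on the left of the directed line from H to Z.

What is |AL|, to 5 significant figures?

40.114

Checks: |HL| = 35.50 ✓; |LZ| = 48.60 ✓.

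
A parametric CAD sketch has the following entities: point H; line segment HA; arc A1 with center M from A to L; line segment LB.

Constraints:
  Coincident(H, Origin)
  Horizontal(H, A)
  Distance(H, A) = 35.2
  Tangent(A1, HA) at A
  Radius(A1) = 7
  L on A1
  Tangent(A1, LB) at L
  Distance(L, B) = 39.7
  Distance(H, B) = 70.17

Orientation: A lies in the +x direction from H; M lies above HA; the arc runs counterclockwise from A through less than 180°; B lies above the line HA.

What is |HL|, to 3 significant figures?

41.9

H is at the origin; H and A share the same y with |HA| = 35.2 and A on the +x side, so A = (35.2, 0.00). A1 meets HA tangentially, so MA is at right angles to HA, so M = A + (0, 7) = (35.2, 7.00). Since ML ⟂ LB (tangency), |MB| = √(7.0² + 39.7²) = 40.3 regardless of where L sits on A1. So B lies on both circle(H, 70.17) and circle(M, 40.3); the above-HA intersection is B = (57.0, 40.9). L is the foot of the tangent from B: L = (41.7, 4.29).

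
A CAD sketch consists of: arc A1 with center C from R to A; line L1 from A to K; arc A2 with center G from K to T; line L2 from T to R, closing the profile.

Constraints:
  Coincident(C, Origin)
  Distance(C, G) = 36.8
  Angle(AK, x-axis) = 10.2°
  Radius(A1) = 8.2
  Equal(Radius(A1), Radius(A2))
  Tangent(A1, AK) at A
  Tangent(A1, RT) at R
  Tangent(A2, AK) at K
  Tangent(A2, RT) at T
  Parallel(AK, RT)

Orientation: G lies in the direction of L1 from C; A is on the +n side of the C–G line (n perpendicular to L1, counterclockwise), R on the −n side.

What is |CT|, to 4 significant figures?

37.70

The slot axis is L1's direction at 10.2°, so u = (cos 10.2°, sin 10.2°) = (0.9842, 0.1771) and n = (−sin 10.2°, cos 10.2°) = (-0.1771, 0.9842). C is at the origin and G lies 36.8 along u from C, so G = 36.8·u = (36.22, 6.517). Tangency of A1 to both parallel lines with radius 8.2 puts A and R at C ± 8.2·n: A = (-1.452, 8.070), R = (1.452, -8.070). Equal radii place K and T the same way about G: K = G + 8.2·n = (34.77, 14.59), T = G − 8.2·n = (37.67, -1.554). Then |CT| = |T − C| = 37.70.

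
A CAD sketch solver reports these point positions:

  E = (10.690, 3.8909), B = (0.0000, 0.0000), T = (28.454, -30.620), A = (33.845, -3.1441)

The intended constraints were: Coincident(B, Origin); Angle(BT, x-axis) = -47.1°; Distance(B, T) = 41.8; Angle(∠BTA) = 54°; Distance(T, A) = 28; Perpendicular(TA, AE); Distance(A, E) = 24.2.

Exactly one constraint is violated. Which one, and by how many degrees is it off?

Perpendicular(TA, AE) — off by 5.80°.

B = (0.00, 0.00) ✓; BT at -47.10° ✓; |BT| = 41.80 ✓; ∠BTA = 54.00° ✓; |TA| = 28.00 ✓; ∠(TA, AE) = 84.20° ✗; |AE| = 24.20 ✓.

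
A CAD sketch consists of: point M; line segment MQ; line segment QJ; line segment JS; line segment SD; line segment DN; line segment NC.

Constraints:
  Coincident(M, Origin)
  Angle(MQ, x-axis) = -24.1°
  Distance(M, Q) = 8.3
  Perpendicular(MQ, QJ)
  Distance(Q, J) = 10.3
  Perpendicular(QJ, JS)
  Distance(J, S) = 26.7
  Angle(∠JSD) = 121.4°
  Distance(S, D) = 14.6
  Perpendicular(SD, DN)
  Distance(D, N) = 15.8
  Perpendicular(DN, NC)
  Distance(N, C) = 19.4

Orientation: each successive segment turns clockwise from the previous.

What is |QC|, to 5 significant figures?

12.360

M is at the origin; MQ runs at -24.1° with length 8.3, so Q = (7.5765, -3.3891). MQ is perpendicular to QJ, so QJ runs at -114.10°; with |QJ| = 10.3, J = (3.3707, -12.791). QJ is perpendicular to JS, so JS runs at 155.90°; with |JS| = 26.7, S = (-21.002, -1.8889). ∠JSD = 121.4° gives SD at 97.300° from the x-axis; with |SD| = 14.6, D = (-22.857, 12.593). SD is perpendicular to DN, so DN runs at 7.3000°; with |DN| = 15.8, N = (-7.1852, 14.600). DN ⟂ NC, so NC runs at -82.700°; with |NC| = 19.4, C = (-4.7201, -4.6424). Then |QC| = |C − Q| = 12.360.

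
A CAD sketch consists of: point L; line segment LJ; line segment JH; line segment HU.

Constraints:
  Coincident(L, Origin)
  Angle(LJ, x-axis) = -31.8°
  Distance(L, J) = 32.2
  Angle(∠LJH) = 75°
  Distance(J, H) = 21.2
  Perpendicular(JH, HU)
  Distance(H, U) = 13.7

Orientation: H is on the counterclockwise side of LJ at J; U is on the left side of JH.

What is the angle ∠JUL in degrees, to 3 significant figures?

86.4°

L is at the origin; LJ runs at -31.8° with length 32.2, so J = 32.2·(cos -31.8°, sin -31.8°) = (27.4, -17.0). ∠LJH = 75.0°, so JH runs at -31.8° + (180° − 75.0°) = 73.2° from the x-axis; with |JH| = 21.2, H = J + 21.2·(cos 73.2°, sin 73.2°) = (33.5, 3.33). The perpendicularity gives HU at right angles to JH; with |HU| = 13.7 on the left of JH, U = H + 13.7·(-0.957, 0.289) = (20.4, 7.29). Then cos ∠JUL = UJ·UL / (|UJ||UL|), giving 86.4°.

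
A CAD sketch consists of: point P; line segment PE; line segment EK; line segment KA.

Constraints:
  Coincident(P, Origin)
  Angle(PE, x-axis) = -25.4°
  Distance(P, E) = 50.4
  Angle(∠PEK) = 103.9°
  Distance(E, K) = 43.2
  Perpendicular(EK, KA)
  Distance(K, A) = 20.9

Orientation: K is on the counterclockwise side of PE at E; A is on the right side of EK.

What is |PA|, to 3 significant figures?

89.1

P is at the origin; PE runs at -25.4° with length 50.4, so E = 50.4·(cos -25.4°, sin -25.4°) = (45.5, -21.6). ∠PEK = 103.9°, so EK runs at -25.4° + (180° − 103.9°) = 50.7° from the x-axis; with |EK| = 43.2, K = E + 43.2·(cos 50.7°, sin 50.7°) = (72.9, 11.8). EK ⟂ KA; with |KA| = 20.9 on the right of EK, A = K + 20.9·(0.774, -0.633) = (89.1, -1.43). Then |PA| = |A − P| = 89.1.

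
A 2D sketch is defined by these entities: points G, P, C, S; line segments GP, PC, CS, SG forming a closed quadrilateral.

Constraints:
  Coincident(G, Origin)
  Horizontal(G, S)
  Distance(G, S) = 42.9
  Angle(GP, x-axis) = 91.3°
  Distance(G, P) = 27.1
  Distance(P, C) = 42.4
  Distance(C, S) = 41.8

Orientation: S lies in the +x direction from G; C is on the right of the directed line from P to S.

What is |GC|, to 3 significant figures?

15.6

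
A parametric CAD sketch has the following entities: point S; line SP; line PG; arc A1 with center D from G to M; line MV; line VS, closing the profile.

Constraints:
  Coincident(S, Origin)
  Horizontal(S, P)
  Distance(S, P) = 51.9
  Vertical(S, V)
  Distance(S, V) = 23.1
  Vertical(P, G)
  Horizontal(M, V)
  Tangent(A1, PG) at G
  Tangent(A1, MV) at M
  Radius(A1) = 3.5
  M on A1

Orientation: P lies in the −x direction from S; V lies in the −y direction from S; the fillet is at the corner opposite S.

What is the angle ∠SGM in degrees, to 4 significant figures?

65.69°

S is at the origin; SP is horizontal with |SP| = 51.9 and P on the −x side, so P = (-51.90, 0.000). SV is vertical with |SV| = 23.1 and V on the −y side, so V = (0.000, -23.10). The virtual corner opposite S is at (-51.90, -23.10). Tangency of A1 to PG means the radius DG is perpendicular to PG and tangency of A1 to MV means the radius DM is perpendicular to MV, with radius 3.5, so the center D sits 3.5 in from both sides at D = (-48.40, -19.60). That places the tangent points at G = (-51.90, -19.60) on PG and M = (-48.40, -23.10) on MV. Then cos ∠SGM = GS·GM / (|GS||GM|), giving 65.69°.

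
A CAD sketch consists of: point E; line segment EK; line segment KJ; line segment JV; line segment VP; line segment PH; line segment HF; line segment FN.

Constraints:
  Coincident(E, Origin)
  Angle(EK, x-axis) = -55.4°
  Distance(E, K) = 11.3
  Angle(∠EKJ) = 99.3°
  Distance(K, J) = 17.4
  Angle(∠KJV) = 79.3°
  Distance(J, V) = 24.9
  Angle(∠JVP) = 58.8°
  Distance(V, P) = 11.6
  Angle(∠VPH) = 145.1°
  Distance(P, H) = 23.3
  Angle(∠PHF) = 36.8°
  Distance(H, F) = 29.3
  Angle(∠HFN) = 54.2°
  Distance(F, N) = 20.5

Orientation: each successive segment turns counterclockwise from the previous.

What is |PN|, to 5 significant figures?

2.9909

E is at the origin; EK runs at -55.4° with length 11.3, so K = (6.4166, -9.3014). ∠EKJ = 99.3° gives KJ at 25.300° from the x-axis; with |KJ| = 17.4, J = (22.148, -1.8654). ∠KJV = 79.3° gives JV at 126.00° from the x-axis; with |JV| = 24.9, V = (7.5118, 18.279). ∠JVP = 58.8° gives VP at -112.80° from the x-axis; with |VP| = 11.6, P = (3.0166, 7.5855). ∠VPH = 145.1° gives PH at -77.900° from the x-axis; with |PH| = 23.3, H = (7.9007, -15.197). ∠PHF = 36.8° gives HF at 65.300° from the x-axis; with |HF| = 29.3, F = (20.144, 11.422). ∠HFN = 54.2° gives FN at -168.90° from the x-axis; with |FN| = 20.5, N = (0.027755, 7.4757). Then |PN| = |N − P| = 2.9909.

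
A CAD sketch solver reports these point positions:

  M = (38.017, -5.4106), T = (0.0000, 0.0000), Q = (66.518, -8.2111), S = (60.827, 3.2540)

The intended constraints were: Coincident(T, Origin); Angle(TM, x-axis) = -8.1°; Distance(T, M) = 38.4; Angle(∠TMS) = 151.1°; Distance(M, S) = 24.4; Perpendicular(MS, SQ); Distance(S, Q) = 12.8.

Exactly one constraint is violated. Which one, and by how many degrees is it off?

Perpendicular(MS, SQ) — off by 5.60°.

T = (0.00, 0.00) ✓; TM at -8.100° ✓; |TM| = 38.40 ✓; ∠TMS = 151.1° ✓; |MS| = 24.40 ✓; ∠(MS, SQ) = 84.40° ✗; |SQ| = 12.80 ✓.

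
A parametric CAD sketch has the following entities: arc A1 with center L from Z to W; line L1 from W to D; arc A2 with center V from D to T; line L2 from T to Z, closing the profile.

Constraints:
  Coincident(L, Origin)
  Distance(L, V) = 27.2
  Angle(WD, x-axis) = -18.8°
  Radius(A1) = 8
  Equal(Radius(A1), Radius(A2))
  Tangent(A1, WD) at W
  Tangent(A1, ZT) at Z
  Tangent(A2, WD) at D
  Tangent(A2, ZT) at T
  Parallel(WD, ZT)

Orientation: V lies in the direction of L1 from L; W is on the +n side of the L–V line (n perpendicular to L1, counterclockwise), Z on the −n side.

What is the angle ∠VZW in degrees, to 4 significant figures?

73.61°

The slot axis is L1's direction at -18.8°, so u = (cos -18.8°, sin -18.8°) = (0.9466, -0.3223) and n = (−sin -18.8°, cos -18.8°) = (0.3223, 0.9466). L is at the origin and V lies 27.2 along u from L, so V = 27.2·u = (25.75, -8.766). Tangency of A1 to both parallel lines with radius 8.0 puts W and Z at L ± 8.0·n: W = (2.578, 7.573), Z = (-2.578, -7.573). Then cos ∠VZW = ZV·ZW / (|ZV||ZW|), giving 73.61°.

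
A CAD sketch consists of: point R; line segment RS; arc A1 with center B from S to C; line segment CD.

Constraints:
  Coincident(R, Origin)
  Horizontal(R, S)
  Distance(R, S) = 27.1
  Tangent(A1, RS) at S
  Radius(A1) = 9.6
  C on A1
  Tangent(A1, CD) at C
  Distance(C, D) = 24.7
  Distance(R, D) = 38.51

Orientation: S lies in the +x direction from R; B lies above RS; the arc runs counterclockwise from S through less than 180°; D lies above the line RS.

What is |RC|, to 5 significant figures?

37.776

Checks: R = (0.00, 0.00) ✓; |RS| = 27.10 ✓; |BC| = 9.600 ✓; ∠(BC, CD) = 90.00° ✓; |CD| = 24.70 ✓; |RD| = 38.51 ✓.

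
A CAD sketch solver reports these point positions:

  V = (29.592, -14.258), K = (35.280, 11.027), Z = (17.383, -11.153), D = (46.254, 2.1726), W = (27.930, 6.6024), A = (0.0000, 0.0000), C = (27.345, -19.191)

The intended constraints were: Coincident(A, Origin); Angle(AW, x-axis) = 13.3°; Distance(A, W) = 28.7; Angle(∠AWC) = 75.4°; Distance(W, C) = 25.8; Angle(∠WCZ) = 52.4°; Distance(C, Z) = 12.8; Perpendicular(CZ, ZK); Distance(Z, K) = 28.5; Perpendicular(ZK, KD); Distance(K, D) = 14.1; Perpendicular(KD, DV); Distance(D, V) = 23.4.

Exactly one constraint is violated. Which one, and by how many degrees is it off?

Perpendicular(KD, DV) — off by 6.50°.

A = (0.00, 0.00) ✓; AW at 13.30° ✓; |AW| = 28.70 ✓; ∠AWC = 75.40° ✓; |WC| = 25.80 ✓; ∠WCZ = 52.40° ✓; |CZ| = 12.80 ✓; ∠(CZ, ZK) = 90.00° ✓; |ZK| = 28.50 ✓; ∠(ZK, KD) = 90.00° ✓; |KD| = 14.10 ✓; ∠(KD, DV) = 96.50° ✗; |DV| = 23.40 ✓.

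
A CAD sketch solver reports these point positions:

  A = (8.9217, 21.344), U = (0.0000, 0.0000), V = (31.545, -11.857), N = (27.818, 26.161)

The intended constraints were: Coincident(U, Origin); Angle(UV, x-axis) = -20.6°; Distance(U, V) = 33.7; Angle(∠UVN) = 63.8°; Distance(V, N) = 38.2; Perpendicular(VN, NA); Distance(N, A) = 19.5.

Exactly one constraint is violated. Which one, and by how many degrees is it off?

Perpendicular(VN, NA) — off by 8.70°.

U = (0.00, 0.00) ✓; UV at -20.60° ✓; |UV| = 33.70 ✓; ∠UVN = 63.80° ✓; |VN| = 38.20 ✓; ∠(VN, NA) = 98.70° ✗; |NA| = 19.50 ✓.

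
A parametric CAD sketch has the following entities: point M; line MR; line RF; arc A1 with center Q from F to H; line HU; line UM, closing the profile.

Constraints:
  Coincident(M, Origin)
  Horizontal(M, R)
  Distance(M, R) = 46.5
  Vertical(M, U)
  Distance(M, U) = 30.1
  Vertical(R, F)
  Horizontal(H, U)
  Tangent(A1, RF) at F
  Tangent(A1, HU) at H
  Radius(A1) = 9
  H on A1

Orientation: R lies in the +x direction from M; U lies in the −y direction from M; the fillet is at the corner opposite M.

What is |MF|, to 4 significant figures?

51.06

The virtual corner opposite M is at (46.50, -30.10). A1 meets RF tangentially, so QF is at right angles to RF and tangency of A1 to HU means the radius QH is perpendicular to HU, with radius 9.0, so the center Q sits 9.0 in from both sides at Q = (37.50, -21.10). That places the tangent points at F = (46.50, -21.10) on RF and H = (37.50, -30.10) on HU. Then |MF| = |F − M| = 51.06.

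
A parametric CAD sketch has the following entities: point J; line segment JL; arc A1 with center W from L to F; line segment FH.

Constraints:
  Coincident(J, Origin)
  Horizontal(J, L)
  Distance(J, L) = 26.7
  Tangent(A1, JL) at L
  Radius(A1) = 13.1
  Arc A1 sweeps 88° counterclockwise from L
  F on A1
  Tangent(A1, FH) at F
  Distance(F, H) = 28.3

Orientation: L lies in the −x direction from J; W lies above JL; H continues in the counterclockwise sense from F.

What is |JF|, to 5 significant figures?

18.575

J is at the origin; J and L share the same y with |JL| = 26.7 and L on the −x side, so L = (-26.700, 0.0000). Since A1 is tangent to JL there, WL ⟂ JL, so W = L + (0, 13.1) = (-26.700, 13.100). On A1, L sits at bearing -90° from W; an 88° counterclockwise sweep puts F at bearing -2°, so F = W + 13.1·(cos -2°, sin -2°) = (-13.608, 12.643). Then |JF| = |F − J| = 18.575.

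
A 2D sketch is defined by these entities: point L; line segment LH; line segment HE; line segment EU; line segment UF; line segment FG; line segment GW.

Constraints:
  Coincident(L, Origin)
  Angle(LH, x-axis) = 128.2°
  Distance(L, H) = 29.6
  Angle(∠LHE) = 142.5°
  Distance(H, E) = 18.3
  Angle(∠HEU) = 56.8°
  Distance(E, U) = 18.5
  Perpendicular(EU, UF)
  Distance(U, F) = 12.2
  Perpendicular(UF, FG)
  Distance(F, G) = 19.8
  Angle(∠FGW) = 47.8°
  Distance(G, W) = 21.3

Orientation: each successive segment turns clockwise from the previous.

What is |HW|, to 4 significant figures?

19.13

The perpendicularity gives FG at right angles to UF, so FG runs at 147.5°; with |FG| = 19.8, G = (-26.18, 31.97). ∠FGW = 47.8° gives GW at 15.30° from the x-axis; with |GW| = 21.3, W = (-5.635, 37.59). Then |HW| = |W − H| = 19.13.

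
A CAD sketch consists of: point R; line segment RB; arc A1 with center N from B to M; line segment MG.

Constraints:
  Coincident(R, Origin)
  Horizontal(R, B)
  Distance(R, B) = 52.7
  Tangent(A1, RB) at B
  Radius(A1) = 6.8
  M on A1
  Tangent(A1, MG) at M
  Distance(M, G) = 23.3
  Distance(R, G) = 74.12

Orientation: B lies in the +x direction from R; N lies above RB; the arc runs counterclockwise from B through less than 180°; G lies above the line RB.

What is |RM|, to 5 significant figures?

58.677

R is at the origin; R and B share the same y with |RB| = 52.7 and B on the +x side, so B = (52.700, 0.0000). The tangent condition forces NB to be normal to RB, so N = B + (0, 6.8) = (52.700, 6.8000). Since NM ⟂ MG (tangency), |NG| = √(6.8² + 23.3²) = 24.272 regardless of where M sits on A1. So G lies on both circle(R, 74.12) and circle(N, 24.272); the above-RB intersection is G = (70.286, 23.529). M is the foot of the tangent from G: M = (58.579, 3.3834).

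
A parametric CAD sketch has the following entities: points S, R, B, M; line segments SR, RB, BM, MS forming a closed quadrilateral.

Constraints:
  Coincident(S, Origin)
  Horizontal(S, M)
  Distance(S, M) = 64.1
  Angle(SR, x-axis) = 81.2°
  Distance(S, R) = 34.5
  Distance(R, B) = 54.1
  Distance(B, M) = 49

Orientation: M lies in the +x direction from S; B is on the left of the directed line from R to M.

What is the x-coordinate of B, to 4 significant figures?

57.41

S is at the origin; S and M share the same y with |SM| = 64.1 and M in +x, so M = (64.1, 0). SR runs at 81.2° with |SR| = 34.5, so R = (5.278, 34.09). B is determined by |RB| = 54.1 and |BM| = 49.0 together: it lies at the intersection of circle(R, 54.1) and circle(M, 49.0). With |RM| = 67.99, the foot of the radical line on RM is 37.86 from R and the perpendicular offset is √(54.1² − 37.86²) = 38.64. Taking the left-of-RM solution: B = (57.41, 48.54).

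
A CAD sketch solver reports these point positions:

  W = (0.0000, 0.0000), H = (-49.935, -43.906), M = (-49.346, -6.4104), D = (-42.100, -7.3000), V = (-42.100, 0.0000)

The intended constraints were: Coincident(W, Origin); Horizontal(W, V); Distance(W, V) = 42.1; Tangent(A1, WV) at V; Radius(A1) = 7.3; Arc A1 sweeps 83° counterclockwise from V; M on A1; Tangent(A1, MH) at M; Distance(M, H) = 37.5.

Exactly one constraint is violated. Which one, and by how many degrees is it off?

Tangent(A1, MH) at M — off by 6.10°.

W = (0.00, 0.00) ✓; W.y = 0.00, V.y = 0.00 ✓; |WV| = 42.10 ✓; ∠(DV, VW) = 90.00° ✓; |DV| = 7.300 ✓; bearing(D→M) − bearing(D→V) = 83.00° ✓; |DM| = 7.300 ✓; ∠(DM, MH) = 83.90° ✗; |MH| = 37.50 ✓.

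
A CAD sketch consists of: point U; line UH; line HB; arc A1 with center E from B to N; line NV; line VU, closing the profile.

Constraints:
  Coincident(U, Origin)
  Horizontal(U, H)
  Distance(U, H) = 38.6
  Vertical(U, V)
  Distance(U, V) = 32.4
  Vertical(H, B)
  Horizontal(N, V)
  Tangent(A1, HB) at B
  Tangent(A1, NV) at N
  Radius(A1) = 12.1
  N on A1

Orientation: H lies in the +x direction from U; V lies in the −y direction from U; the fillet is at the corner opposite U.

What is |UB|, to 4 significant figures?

43.61

U is at the origin; U and H share the same y with |UH| = 38.6 and H on the +x side, so H = (38.60, 0.000). UV is vertical with |UV| = 32.4 and V on the −y side, so V = (0.000, -32.40). The virtual corner opposite U is at (38.60, -32.40). The tangent condition forces EB to be normal to HB and the tangent condition forces EN to be normal to NV, with radius 12.1, so the center E sits 12.1 in from both sides at E = (26.50, -20.30). That places the tangent points at B = (38.60, -20.30) on HB and N = (26.50, -32.40) on NV. Then |UB| = |B − U| = 43.61.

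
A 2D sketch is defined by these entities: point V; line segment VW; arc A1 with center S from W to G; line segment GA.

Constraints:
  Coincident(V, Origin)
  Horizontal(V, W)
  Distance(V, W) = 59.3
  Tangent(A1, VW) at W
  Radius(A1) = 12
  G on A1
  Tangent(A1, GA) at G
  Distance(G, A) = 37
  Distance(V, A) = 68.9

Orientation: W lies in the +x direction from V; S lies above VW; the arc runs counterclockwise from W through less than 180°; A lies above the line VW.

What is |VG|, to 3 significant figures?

71.7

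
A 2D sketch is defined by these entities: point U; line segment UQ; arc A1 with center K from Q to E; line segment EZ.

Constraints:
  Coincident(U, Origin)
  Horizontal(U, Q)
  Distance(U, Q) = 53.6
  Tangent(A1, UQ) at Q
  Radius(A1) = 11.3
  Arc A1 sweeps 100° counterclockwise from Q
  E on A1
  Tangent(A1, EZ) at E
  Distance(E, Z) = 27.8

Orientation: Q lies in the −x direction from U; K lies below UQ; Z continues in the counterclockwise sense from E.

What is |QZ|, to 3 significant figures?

41.1

U is at the origin; U and Q share the same y with |UQ| = 53.6 and Q on the −x side, so Q = (-53.6, 0.00). Tangency of A1 to UQ means the radius KQ is perpendicular to UQ, so K = Q + (0, -11.3) = (-53.6, -11.3). On A1, Q sits at bearing 90° from K; a 100° counterclockwise sweep puts E at bearing 190°, so E = K + 11.3·(cos 190°, sin 190°) = (-64.7, -13.3). Tangency of A1 to EZ means the radius KE is perpendicular to EZ, so EZ runs along (−sin 190°, cos 190°); with |EZ| = 27.8, Z = (-59.9, -40.6). Then |QZ| = |Z − Q| = 41.1.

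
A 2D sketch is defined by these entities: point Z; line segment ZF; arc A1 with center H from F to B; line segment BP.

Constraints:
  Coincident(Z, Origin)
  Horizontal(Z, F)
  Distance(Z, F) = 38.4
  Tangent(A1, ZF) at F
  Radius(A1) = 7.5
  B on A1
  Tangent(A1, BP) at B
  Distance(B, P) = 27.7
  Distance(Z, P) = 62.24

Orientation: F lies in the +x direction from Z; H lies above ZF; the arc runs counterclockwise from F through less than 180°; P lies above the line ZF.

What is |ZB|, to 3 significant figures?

45.9

Checks: |HB| = 7.500 ✓; ∠(HB, BP) = 90.00° ✓; |BP| = 27.70 ✓; |ZP| = 62.24 ✓.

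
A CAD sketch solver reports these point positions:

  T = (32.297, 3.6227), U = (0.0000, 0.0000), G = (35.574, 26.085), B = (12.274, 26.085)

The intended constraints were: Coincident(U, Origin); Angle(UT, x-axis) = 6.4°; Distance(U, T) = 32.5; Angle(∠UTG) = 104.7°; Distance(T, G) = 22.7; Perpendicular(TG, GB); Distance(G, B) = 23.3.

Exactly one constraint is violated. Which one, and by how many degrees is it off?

Perpendicular(TG, GB) — off by 8.30°.

U = (0.00, 0.00) ✓; UT at 6.400° ✓; |UT| = 32.50 ✓; ∠UTG = 104.7° ✓; |TG| = 22.70 ✓; ∠(TG, GB) = 98.30° ✗; |GB| = 23.30 ✓.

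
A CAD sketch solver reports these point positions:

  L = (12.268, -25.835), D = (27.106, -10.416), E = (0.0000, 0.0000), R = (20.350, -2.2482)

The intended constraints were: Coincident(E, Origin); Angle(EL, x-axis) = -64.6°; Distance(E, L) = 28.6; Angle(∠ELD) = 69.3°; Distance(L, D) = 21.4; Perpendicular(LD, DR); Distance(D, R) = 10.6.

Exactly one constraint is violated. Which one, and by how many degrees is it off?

Perpendicular(LD, DR) — off by 6.50°.

E = (0.00, 0.00) ✓; EL at -64.60° ✓; |EL| = 28.60 ✓; ∠ELD = 69.30° ✓; |LD| = 21.40 ✓; ∠(LD, DR) = 83.50° ✗; |DR| = 10.60 ✓.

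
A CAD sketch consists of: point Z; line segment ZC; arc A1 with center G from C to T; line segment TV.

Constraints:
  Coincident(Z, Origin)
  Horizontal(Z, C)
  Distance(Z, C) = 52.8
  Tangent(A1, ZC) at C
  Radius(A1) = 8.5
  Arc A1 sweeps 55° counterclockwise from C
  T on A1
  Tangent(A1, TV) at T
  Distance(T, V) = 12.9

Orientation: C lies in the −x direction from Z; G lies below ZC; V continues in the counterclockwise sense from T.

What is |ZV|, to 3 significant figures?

68.6

Z is at the origin; ZC is horizontal with |ZC| = 52.8 and C on the −x side, so C = (-52.8, 0.00). Since A1 is tangent to ZC there, GC ⟂ ZC, so G = C + (0, -8.5) = (-52.8, -8.50). On A1, C sits at bearing 90° from G; a 55° counterclockwise sweep puts T at bearing 145°, so T = G + 8.5·(cos 145°, sin 145°) = (-59.8, -3.62). Since A1 is tangent to TV there, GT ⟂ TV, so TV runs along (−sin 145°, cos 145°); with |TV| = 12.9, V = (-67.2, -14.2). Then |ZV| = |V − Z| = 68.6.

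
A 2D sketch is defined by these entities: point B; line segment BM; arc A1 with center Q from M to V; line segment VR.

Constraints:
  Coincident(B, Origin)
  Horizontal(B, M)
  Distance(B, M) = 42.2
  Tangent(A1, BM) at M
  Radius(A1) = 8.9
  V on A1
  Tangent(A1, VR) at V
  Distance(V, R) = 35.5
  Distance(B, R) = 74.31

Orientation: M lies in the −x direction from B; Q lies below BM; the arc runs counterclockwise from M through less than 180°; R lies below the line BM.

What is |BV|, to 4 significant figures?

50.80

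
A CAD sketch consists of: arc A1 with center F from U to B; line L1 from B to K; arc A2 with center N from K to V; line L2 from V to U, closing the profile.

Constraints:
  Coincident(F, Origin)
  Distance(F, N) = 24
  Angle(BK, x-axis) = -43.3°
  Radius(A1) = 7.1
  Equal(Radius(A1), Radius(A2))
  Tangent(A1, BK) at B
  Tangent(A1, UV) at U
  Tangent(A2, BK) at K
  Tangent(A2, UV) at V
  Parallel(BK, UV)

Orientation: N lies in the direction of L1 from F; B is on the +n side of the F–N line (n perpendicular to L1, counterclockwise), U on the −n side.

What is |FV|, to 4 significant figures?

25.03

The slot axis is L1's direction at -43.3°, so u = (cos -43.3°, sin -43.3°) = (0.7278, -0.6858) and n = (−sin -43.3°, cos -43.3°) = (0.6858, 0.7278). F is at the origin and N lies 24.0 along u from F, so N = 24.0·u = (17.47, -16.46). Tangency of A1 to both parallel lines with radius 7.1 puts B and U at F ± 7.1·n: B = (4.869, 5.167), U = (-4.869, -5.167). Equal radii place K and V the same way about N: K = N + 7.1·n = (22.34, -11.29), V = N − 7.1·n = (12.60, -21.63). Then |FV| = |V − F| = 25.03.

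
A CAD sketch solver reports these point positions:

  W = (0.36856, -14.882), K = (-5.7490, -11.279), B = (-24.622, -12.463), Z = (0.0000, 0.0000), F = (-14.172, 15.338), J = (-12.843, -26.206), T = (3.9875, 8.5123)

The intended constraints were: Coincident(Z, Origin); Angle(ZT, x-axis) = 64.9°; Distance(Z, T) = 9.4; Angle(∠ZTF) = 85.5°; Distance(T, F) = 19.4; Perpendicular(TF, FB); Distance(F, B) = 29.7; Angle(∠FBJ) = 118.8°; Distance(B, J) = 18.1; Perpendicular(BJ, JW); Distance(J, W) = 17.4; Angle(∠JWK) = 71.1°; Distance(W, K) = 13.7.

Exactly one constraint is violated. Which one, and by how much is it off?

Distance(W, K) = 13.7 — off by 6.60.

Z = (0.00, 0.00) ✓; ZT at 64.90° ✓; |ZT| = 9.400 ✓; ∠ZTF = 85.50° ✓; |TF| = 19.40 ✓; ∠(TF, FB) = 90.00° ✓; |FB| = 29.70 ✓; ∠FBJ = 118.8° ✓; |BJ| = 18.10 ✓; ∠(BJ, JW) = 90.00° ✓; |JW| = 17.40 ✓; ∠JWK = 71.10° ✓; |WK| = 7.100 ✗.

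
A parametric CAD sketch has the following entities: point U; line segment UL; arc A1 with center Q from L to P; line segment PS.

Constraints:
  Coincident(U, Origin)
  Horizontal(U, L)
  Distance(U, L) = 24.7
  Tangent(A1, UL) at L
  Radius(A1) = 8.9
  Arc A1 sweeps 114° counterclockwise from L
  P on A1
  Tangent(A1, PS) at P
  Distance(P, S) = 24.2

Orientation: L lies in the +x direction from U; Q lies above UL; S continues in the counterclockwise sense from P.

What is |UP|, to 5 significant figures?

35.137

U is at the origin; U and L share the same y with |UL| = 24.7 and L on the +x side, so L = (24.700, 0.0000). Since A1 is tangent to UL there, QL ⟂ UL, so Q = L + (0, 8.9) = (24.700, 8.9000). On A1, L sits at bearing -90° from Q; a 114° counterclockwise sweep puts P at bearing 24°, so P = Q + 8.9·(cos 24°, sin 24°) = (32.831, 12.520). Then |UP| = |P − U| = 35.137.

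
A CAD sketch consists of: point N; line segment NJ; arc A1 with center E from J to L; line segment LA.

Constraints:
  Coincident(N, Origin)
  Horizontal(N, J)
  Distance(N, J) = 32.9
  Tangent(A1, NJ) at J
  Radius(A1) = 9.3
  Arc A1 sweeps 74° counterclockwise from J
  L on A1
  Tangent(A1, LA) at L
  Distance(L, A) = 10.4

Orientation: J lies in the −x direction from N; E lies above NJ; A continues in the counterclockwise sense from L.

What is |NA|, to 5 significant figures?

26.925

N is at the origin; N and J share the same y with |NJ| = 32.9 and J on the −x side, so J = (-32.900, 0.0000). Since A1 is tangent to NJ there, EJ ⟂ NJ, so E = J + (0, 9.3) = (-32.900, 9.3000). On A1, J sits at bearing -90° from E; a 74° counterclockwise sweep puts L at bearing -16°, so L = E + 9.3·(cos -16°, sin -16°) = (-23.960, 6.7366). A1 meets LA tangentially, so EL is at right angles to LA, so LA runs along (−sin -16°, cos -16°); with |LA| = 10.4, A = (-21.094, 16.734). Then |NA| = |A − N| = 26.925.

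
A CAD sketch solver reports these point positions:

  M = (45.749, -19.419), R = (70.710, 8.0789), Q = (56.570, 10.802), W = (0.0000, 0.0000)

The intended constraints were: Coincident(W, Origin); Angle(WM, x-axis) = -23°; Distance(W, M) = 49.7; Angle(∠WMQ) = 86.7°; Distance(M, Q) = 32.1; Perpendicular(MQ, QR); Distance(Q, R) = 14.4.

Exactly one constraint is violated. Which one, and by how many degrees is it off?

Perpendicular(MQ, QR) — off by 8.80°.

W = (0.00, 0.00) ✓; WM at -23.00° ✓; |WM| = 49.70 ✓; ∠WMQ = 86.70° ✓; |MQ| = 32.10 ✓; ∠(MQ, QR) = 81.20° ✗; |QR| = 14.40 ✓.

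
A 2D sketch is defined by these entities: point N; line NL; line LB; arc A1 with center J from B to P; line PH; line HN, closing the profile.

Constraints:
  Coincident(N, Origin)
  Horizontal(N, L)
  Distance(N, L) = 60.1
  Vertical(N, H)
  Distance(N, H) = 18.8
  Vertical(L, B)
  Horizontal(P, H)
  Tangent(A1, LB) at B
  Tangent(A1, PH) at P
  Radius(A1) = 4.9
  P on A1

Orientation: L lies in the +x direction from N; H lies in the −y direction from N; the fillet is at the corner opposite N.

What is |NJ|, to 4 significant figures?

56.92

NH is vertical with |NH| = 18.8 and H on the −y side, so H = (0.000, -18.80). The virtual corner opposite N is at (60.10, -18.80). The tangent condition forces JB to be normal to LB and tangency of A1 to PH means the radius JP is perpendicular to PH, with radius 4.9, so the center J sits 4.9 in from both sides at J = (55.20, -13.90). Then |NJ| = |J − N| = 56.92.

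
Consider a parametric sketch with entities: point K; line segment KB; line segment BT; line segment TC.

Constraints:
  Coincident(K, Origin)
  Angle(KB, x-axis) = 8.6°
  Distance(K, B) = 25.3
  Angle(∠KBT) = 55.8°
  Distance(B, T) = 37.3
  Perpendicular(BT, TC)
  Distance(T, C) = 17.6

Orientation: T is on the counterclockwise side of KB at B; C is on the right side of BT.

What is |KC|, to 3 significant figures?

44.9

K is at the origin; KB runs at 8.6° with length 25.3, so B = 25.3·(cos 8.6°, sin 8.6°) = (25.0, 3.78). ∠KBT = 55.8°, so BT runs at 8.6° + (180° − 55.8°) = 133° from the x-axis; with |BT| = 37.3, T = B + 37.3·(cos 133°, sin 133°) = (-0.328, 31.2). BT ⟂ TC; with |TC| = 17.6 on the right of BT, C = T + 17.6·(0.734, 0.679) = (12.6, 43.1). Then |KC| = |C − K| = 44.9.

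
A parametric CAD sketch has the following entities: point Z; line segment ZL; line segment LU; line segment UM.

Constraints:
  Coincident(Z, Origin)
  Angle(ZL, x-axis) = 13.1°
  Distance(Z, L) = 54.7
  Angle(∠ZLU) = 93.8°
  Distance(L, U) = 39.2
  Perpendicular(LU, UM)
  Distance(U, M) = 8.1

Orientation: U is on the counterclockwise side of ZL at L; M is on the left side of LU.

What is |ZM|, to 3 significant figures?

63.2

∠ZLU = 93.8°, so LU runs at 13.1° + (180° − 93.8°) = 99.3° from the x-axis; with |LU| = 39.2, U = L + 39.2·(cos 99.3°, sin 99.3°) = (46.9, 51.1). LU is perpendicular to UM; with |UM| = 8.1 on the left of LU, M = U + 8.1·(-0.987, -0.162) = (38.9, 49.8). Then |ZM| = |M − Z| = 63.2.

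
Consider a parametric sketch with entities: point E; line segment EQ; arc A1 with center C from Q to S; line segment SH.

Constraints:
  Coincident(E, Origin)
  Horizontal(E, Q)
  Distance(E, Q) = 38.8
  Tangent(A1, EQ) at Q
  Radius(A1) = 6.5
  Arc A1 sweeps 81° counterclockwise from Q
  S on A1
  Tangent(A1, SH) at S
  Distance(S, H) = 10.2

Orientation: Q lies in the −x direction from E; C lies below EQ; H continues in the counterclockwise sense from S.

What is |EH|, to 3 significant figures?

49.3

E is at the origin; EQ is horizontal with |EQ| = 38.8 and Q on the −x side, so Q = (-38.8, 0.00). The tangent condition forces CQ to be normal to EQ, so C = Q + (0, -6.5) = (-38.8, -6.50). On A1, Q sits at bearing 90° from C; an 81° counterclockwise sweep puts S at bearing 171°, so S = C + 6.5·(cos 171°, sin 171°) = (-45.2, -5.48). A1 meets SH tangentially, so CS is at right angles to SH, so SH runs along (−sin 171°, cos 171°); with |SH| = 10.2, H = (-46.8, -15.6). Then |EH| = |H − E| = 49.3.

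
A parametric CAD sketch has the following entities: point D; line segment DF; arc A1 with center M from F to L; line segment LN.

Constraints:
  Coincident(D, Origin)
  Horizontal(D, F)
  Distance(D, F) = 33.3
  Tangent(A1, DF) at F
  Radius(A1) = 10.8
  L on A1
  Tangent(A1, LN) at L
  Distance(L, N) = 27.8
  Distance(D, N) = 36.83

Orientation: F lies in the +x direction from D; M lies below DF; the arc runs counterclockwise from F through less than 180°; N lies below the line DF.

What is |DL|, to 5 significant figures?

24.208

Checks: |ML| = 10.80 ✓; ∠(ML, LN) = 90.00° ✓; |LN| = 27.80 ✓; |DN| = 36.83 ✓.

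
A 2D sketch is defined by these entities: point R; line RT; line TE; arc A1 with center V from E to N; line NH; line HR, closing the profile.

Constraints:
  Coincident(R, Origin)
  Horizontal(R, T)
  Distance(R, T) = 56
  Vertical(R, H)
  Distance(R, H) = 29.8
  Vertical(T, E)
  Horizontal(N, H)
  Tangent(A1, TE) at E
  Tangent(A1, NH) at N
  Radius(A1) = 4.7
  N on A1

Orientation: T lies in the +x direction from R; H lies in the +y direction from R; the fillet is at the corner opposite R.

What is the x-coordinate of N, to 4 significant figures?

51.30

The virtual corner opposite R is at (56.00, 29.80). The tangent condition forces VE to be normal to TE and A1 meets NH tangentially, so VN is at right angles to NH, with radius 4.7, so the center V sits 4.7 in from both sides at V = (51.30, 25.10). That places the tangent points at E = (56.00, 25.10) on TE and N = (51.30, 29.80) on NH. So N.x = 51.30.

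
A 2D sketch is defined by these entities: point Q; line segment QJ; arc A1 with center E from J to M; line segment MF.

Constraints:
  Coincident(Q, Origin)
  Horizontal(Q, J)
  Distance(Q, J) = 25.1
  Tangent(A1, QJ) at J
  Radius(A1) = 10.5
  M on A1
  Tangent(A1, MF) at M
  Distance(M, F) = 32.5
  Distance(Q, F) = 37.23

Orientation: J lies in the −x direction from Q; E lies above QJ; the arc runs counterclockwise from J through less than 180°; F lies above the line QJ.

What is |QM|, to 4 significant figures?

16.71

Checks: |EM| = 10.50 ✓; ∠(EM, MF) = 90.00° ✓; |MF| = 32.50 ✓; |QF| = 37.23 ✓.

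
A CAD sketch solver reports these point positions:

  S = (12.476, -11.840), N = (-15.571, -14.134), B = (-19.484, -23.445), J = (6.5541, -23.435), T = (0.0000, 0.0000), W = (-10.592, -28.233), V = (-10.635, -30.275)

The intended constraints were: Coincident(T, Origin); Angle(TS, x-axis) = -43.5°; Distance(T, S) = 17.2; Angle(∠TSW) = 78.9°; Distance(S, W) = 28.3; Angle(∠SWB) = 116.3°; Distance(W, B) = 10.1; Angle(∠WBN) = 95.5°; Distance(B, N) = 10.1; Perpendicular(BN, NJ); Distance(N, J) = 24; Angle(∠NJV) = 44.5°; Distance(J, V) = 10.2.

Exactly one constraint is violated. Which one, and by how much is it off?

Distance(J, V) = 10.2 — off by 8.30.

T = (0.00, 0.00) ✓; TS at -43.50° ✓; |TS| = 17.20 ✓; ∠TSW = 78.90° ✓; |SW| = 28.30 ✓; ∠SWB = 116.3° ✓; |WB| = 10.10 ✓; ∠WBN = 95.51° ✓; |BN| = 10.10 ✓; ∠(BN, NJ) = 90.01° ✓; |NJ| = 24.00 ✓; ∠NJV = 44.50° ✓; |JV| = 18.50 ✗.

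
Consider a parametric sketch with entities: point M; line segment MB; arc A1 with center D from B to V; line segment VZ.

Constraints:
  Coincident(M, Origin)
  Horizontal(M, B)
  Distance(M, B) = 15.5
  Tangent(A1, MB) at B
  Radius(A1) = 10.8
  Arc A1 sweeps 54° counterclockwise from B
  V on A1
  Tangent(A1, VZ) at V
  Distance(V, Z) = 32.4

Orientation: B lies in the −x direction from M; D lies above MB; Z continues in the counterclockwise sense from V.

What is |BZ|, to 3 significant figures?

41.4

M is at the origin; MB is horizontal with |MB| = 15.5 and B on the −x side, so B = (-15.5, 0.00). The tangent condition forces DB to be normal to MB, so D = B + (0, 10.8) = (-15.5, 10.8). On A1, B sits at bearing -90° from D; a 54° counterclockwise sweep puts V at bearing -36°, so V = D + 10.8·(cos -36°, sin -36°) = (-6.76, 4.45). Tangency of A1 to VZ means the radius DV is perpendicular to VZ, so VZ runs along (−sin -36°, cos -36°); with |VZ| = 32.4, Z = (12.3, 30.7). Then |BZ| = |Z − B| = 41.4.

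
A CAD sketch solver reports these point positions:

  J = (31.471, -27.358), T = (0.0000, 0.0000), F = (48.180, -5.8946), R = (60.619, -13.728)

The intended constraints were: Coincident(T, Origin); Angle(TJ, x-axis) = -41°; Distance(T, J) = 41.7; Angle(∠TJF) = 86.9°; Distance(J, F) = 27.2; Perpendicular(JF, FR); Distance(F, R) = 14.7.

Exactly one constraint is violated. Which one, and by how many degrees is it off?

Perpendicular(JF, FR) — off by 5.70°.

T = (0.00, 0.00) ✓; TJ at -41.00° ✓; |TJ| = 41.70 ✓; ∠TJF = 86.90° ✓; |JF| = 27.20 ✓; ∠(JF, FR) = 84.30° ✗; |FR| = 14.70 ✓.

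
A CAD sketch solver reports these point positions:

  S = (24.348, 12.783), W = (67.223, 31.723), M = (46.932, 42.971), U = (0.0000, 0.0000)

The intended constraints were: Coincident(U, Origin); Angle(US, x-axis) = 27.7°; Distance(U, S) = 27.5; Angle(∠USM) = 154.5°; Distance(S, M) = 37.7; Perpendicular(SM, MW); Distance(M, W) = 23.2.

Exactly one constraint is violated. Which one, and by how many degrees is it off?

Perpendicular(SM, MW) — off by 7.80°.

U = (0.00, 0.00) ✓; US at 27.70° ✓; |US| = 27.50 ✓; ∠USM = 154.5° ✓; |SM| = 37.70 ✓; ∠(SM, MW) = 82.20° ✗; |MW| = 23.20 ✓.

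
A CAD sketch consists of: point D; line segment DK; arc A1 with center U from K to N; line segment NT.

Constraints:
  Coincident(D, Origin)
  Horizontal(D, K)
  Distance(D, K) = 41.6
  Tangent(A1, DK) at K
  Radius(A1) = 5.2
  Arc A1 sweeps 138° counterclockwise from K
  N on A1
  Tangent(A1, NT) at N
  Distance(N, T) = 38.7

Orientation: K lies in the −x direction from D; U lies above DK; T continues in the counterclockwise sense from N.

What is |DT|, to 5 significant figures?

75.466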